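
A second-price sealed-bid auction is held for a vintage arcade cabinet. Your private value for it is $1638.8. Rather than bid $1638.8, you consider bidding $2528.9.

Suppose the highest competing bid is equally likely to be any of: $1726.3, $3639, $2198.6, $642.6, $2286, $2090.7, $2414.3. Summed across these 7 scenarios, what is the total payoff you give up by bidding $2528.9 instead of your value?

The deviation costs you only when the competing bid falls strictly between $1638.8 and $2528.9; elsewhere both bids give the same outcome.
$1726.3: truthful payoff $0, deviation payoff −$87.5 → loss $87.5.
$3639: outcomes coincide → loss $0.
$2198.6: truthful payoff $0, deviation payoff −$559.8 → loss $559.8.
$642.6: outcomes coincide → loss $0.
$2286: truthful payoff $0, deviation payoff −$647.2 → loss $647.2.
$2090.7: truthful payoff $0, deviation payoff −$451.9 → loss $451.9.
$2414.3: truthful payoff $0, deviation payoff −$775.5 → loss $775.5.
Total loss = $87.5 + $559.8 + $647.2 + $451.9 + $775.5 = $2521.9.
Because the price is fixed by the runner-up's bid, deviating from your value can only change a good outcome into a bad one — never the reverse.

$2521.9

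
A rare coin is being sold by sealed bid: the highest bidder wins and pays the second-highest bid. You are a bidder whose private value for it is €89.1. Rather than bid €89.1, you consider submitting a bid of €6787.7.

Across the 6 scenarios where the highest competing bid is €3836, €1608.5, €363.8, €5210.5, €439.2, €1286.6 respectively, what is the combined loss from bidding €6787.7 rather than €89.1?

€12210

The deviation costs you only when the competing bid falls strictly between €89.1 and €6787.7; elsewhere both bids give the same outcome.
€3836: truthful payoff €0, deviation payoff −€3746.9 → loss €3746.9.
€1608.5: truthful payoff €0, deviation payoff −€1519.4 → loss €1519.4.
€363.8: truthful payoff €0, deviation payoff −€274.7 → loss €274.7.
€5210.5: truthful payoff €0, deviation payoff −€5121.4 → loss €5121.4.
€439.2: truthful payoff €0, deviation payoff −€350.1 → loss €350.1.
€1286.6: truthful payoff €0, deviation payoff −€1197.5 → loss €1197.5.
Total loss = €3746.9 + €1519.4 + €274.7 + €5121.4 + €350.1 + €1197.5 = €12210.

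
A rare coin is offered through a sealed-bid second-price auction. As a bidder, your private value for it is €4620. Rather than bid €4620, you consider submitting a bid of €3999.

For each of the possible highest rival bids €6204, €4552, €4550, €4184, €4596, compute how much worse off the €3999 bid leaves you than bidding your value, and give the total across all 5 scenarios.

€598

The deviation costs you only when the competing bid falls strictly between €3999 and €4620; elsewhere both bids give the same outcome.
€6204: outcomes coincide → loss €0.
€4552: truthful payoff €68, deviation payoff €0 → loss €68.
€4550: truthful payoff €70, deviation payoff €0 → loss €70.
€4184: truthful payoff €436, deviation payoff €0 → loss €436.
€4596: truthful payoff €24, deviation payoff €0 → loss €24.
Total loss = €68 + €70 + €436 + €24 = €598.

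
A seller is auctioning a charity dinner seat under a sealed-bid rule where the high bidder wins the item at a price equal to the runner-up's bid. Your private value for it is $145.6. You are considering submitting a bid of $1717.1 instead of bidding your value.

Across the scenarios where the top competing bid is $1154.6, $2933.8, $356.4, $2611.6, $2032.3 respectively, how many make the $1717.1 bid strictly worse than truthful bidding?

The deviation hurts exactly when the highest competing bid lies strictly between $145.6 and $1717.1 — overbidding then wins at a price above your value.
$1154.6: inside the interval → strictly worse (loss $1009).
$2933.8: above both → same outcome either way.
$356.4: inside the interval → strictly worse (loss $210.8).
$2611.6: above both → same outcome either way.
$2032.3: above both → same outcome either way.
Count: 2.

2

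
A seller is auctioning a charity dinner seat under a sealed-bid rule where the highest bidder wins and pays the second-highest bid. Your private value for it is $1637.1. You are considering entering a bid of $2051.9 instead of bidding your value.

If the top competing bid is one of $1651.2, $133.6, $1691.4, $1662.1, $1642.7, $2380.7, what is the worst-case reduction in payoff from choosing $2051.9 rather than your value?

$54.3

$1651.2: truthful gives $0, deviation gives −$14.1 → loss $14.1.
$133.6: same outcome either way → loss $0.
$1691.4: truthful gives $0, deviation gives −$54.3 → loss $54.3.
$1662.1: truthful gives $0, deviation gives −$25 → loss $25.
$1642.7: truthful gives $0, deviation gives −$5.6 → loss $5.6.
$2380.7: same outcome either way → loss $0.
Maximum loss: $54.3.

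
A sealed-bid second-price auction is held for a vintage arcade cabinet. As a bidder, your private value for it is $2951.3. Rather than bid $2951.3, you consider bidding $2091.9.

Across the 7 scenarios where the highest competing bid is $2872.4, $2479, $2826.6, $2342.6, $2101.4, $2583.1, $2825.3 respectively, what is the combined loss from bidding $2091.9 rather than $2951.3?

The deviation costs you only when the competing bid falls strictly between $2091.9 and $2951.3; elsewhere both bids give the same outcome.
$2872.4: truthful payoff $78.9, deviation payoff $0 → loss $78.9.
$2479: truthful payoff $472.3, deviation payoff $0 → loss $472.3.
$2826.6: truthful payoff $124.7, deviation payoff $0 → loss $124.7.
$2342.6: truthful payoff $608.7, deviation payoff $0 → loss $608.7.
$2101.4: truthful payoff $849.9, deviation payoff $0 → loss $849.9.
$2583.1: truthful payoff $368.2, deviation payoff $0 → loss $368.2.
$2825.3: truthful payoff $126, deviation payoff $0 → loss $126.
Total loss = $78.9 + $472.3 + $124.7 + $608.7 + $849.9 + $368.2 + $126 = $2628.7.

$2628.7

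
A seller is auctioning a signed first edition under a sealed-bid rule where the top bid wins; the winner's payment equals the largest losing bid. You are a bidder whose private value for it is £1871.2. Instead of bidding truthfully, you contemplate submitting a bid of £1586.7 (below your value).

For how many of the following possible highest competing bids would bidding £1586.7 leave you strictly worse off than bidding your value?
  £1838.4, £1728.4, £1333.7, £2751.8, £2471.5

2

The deviation hurts exactly when the highest competing bid lies strictly between £1586.7 and £1871.2 — underbidding then forfeits a profitable win.
£1838.4: inside the interval → strictly worse (loss £32.8).
£1728.4: inside the interval → strictly worse (loss £142.8).
£1333.7: below both → same outcome either way.
£2751.8: above both → same outcome either way.
£2471.5: above both → same outcome either way.
Count: 2.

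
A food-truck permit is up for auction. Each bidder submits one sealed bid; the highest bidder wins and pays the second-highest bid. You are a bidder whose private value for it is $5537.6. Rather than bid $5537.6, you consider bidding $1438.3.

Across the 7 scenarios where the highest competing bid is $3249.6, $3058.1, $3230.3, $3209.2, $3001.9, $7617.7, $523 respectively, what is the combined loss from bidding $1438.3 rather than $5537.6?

$11938.9

The deviation costs you only when the competing bid falls strictly between $1438.3 and $5537.6; elsewhere both bids give the same outcome.
$3249.6: truthful payoff $2288, deviation payoff $0 → loss $2288.
$3058.1: truthful payoff $2479.5, deviation payoff $0 → loss $2479.5.
$3230.3: truthful payoff $2307.3, deviation payoff $0 → loss $2307.3.
$3209.2: truthful payoff $2328.4, deviation payoff $0 → loss $2328.4.
$3001.9: truthful payoff $2535.7, deviation payoff $0 → loss $2535.7.
$7617.7: outcomes coincide → loss $0.
$523: outcomes coincide → loss $0.
Total loss = $2288 + $2479.5 + $2307.3 + $2328.4 + $2535.7 = $11938.9.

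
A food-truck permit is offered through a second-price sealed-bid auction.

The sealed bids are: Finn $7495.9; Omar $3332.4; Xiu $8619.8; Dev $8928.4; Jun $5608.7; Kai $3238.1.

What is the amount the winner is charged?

Highest bid: Dev at $8928.4, so Dev wins.
Second-highest bid: Xiu at $8619.8 — that is the price the winner pays.

$8619.8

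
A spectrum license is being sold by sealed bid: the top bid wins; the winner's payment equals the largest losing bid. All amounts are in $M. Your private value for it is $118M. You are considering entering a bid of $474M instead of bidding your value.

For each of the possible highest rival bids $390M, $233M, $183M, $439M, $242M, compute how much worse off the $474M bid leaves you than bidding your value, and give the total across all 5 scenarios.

$897M

The deviation costs you only when the competing bid falls strictly between $118M and $474M; elsewhere both bids give the same outcome.
$390M: truthful payoff $0M, deviation payoff −$272M → loss $272M.
$233M: truthful payoff $0M, deviation payoff −$115M → loss $115M.
$183M: truthful payoff $0M, deviation payoff −$65M → loss $65M.
$439M: truthful payoff $0M, deviation payoff −$321M → loss $321M.
$242M: truthful payoff $0M, deviation payoff −$124M → loss $124M.
Total loss = $272M + $115M + $65M + $321M + $124M = $897M.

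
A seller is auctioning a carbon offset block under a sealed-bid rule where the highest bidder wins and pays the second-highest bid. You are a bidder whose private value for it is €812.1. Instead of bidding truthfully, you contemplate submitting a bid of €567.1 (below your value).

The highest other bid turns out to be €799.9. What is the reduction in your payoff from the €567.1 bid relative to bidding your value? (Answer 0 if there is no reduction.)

€12.2

Bidding your value €812.1: you win (since €812.1 > €799.9) and pay €799.9. Payoff €12.2.
Bidding €567.1: you lose. Payoff €0.
The competing bid €799.9 lies between your shaded bid and your value, so underbidding forfeits an item you could have won at a profitable price.
Loss from deviating = €12.2 − (€0) = €12.2.
In a second-price auction your bid sets only whether you win, not what you pay, so bidding your true value is weakly dominant.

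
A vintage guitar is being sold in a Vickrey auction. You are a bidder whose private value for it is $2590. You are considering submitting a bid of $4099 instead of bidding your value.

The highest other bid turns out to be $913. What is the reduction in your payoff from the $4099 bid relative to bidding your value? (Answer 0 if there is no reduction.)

Bidding your value $2590: you win (since $2590 > $913) and pay $913. Payoff $1677.
Bidding $4099: you win and pay $913. Payoff $2590 − $913 = $1677.
Difference = $1677 − $1677 = $0; both bids lead to the same outcome because the competing bid is below both your value and your alternative bid.

$0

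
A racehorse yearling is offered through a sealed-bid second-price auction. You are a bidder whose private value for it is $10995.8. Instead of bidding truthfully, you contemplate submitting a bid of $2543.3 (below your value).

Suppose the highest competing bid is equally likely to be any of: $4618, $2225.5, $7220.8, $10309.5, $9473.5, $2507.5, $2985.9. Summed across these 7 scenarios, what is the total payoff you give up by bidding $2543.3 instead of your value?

$20371.3

The deviation costs you only when the competing bid falls strictly between $2543.3 and $10995.8; elsewhere both bids give the same outcome.
$4618: truthful payoff $6377.8, deviation payoff $0 → loss $6377.8.
$2225.5: outcomes coincide → loss $0.
$7220.8: truthful payoff $3775, deviation payoff $0 → loss $3775.
$10309.5: truthful payoff $686.3, deviation payoff $0 → loss $686.3.
$9473.5: truthful payoff $1522.3, deviation payoff $0 → loss $1522.3.
$2507.5: outcomes coincide → loss $0.
$2985.9: truthful payoff $8009.9, deviation payoff $0 → loss $8009.9.
Total loss = $6377.8 + $3775 + $686.3 + $1522.3 + $8009.9 = $20371.3.
Because the price is fixed by the runner-up's bid, deviating from your value can only change a good outcome into a bad one — never the reverse.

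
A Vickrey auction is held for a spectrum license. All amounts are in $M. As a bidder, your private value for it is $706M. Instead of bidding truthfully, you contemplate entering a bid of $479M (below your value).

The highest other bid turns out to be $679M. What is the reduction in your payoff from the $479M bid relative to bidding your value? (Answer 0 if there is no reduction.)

$27M

Bidding your value $706M: you win (since $706M > $679M) and pay $679M. Payoff $27M.
Bidding $479M: you lose. Payoff $0M.
The competing bid $679M lies between your shaded bid and your value, so underbidding forfeits an item you could have won at a profitable price.
Loss from deviating = $27M − ($0M) = $27M.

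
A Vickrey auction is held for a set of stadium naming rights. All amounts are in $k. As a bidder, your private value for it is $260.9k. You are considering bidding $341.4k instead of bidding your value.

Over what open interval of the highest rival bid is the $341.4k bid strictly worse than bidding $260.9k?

($260.9k, $341.4k)

If the competing bid is below $260.9k, both bids win at the same price — no difference.
If it is above $341.4k, both bids lose — no difference.
If it lies strictly between $260.9k and $341.4k, bidding your value loses (payoff 0) while bidding $341.4k wins at a price above your value (payoff negative).
So the deviation strictly hurts on the open interval ($260.9k, $341.4k).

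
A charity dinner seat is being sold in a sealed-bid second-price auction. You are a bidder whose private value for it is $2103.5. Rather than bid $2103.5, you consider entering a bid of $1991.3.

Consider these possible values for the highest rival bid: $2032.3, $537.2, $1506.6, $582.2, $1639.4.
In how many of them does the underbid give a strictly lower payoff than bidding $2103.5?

1

The deviation hurts exactly when the highest competing bid lies strictly between $1991.3 and $2103.5 — underbidding then forfeits a profitable win.
$2032.3: inside the interval → strictly worse (loss $71.2).
$537.2: below both → same outcome either way.
$1506.6: below both → same outcome either way.
$582.2: below both → same outcome either way.
$1639.4: below both → same outcome either way.
Count: 1.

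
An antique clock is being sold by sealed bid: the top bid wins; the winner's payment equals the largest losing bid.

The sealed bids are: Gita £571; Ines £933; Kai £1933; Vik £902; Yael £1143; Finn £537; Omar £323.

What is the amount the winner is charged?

£1143

Highest bid: Kai at £1933, so Kai wins.
Second-highest bid: Yael at £1143 — that is the price the winner pays.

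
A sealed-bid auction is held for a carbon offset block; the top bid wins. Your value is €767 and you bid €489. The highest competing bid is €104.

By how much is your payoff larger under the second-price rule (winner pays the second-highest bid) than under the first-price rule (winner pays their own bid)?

You have the highest bid, so you win under either rule.
Second-price: pay €104 → payoff €663.
First-price: pay your own bid €489 → payoff €278.
Difference = €663 − (€278) = €385.

€385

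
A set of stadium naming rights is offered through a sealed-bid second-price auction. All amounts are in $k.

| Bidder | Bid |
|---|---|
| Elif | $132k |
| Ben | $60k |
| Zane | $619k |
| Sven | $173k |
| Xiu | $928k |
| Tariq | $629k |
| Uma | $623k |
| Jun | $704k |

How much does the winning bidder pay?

Highest bid: Xiu at $928k, so Xiu wins.
Second-highest bid: Jun at $704k — that is the price the winner pays.

$704k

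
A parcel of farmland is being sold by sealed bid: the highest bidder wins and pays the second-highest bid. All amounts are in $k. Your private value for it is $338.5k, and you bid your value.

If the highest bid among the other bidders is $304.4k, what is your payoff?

Your bid $338.5k exceeds the highest competing bid $304.4k, so you win.
In a second-price auction the winner pays the second-highest bid, $304.4k.
Payoff = value − price = $338.5k − $304.4k = $34.1k.

$34.1k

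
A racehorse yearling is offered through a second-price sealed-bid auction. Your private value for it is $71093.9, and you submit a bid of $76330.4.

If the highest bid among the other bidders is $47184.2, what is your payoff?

Your bid $76330.4 exceeds the highest competing bid $47184.2, so you win.
In a second-price auction the winner pays the second-highest bid, $47184.2.
Payoff = value − price = $71093.9 − $47184.2 = $23909.7.

$23909.7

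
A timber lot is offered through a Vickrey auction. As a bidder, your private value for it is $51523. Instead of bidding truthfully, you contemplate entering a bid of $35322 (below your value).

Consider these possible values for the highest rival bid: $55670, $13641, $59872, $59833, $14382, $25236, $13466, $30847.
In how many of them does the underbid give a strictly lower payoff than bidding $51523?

0

The deviation hurts exactly when the highest competing bid lies strictly between $35322 and $51523 — underbidding then forfeits a profitable win.
$55670: above both → same outcome either way.
$13641: below both → same outcome either way.
$59872: above both → same outcome either way.
$59833: above both → same outcome either way.
$14382: below both → same outcome either way.
$25236: below both → same outcome either way.
$13466: below both → same outcome either way.
$30847: below both → same outcome either way.
Count: 0.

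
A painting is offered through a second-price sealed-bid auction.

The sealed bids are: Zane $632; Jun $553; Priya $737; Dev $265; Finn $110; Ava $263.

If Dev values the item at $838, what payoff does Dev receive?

Highest bid: Priya at $737, so Priya wins.
Second-highest bid: Zane at $632 — that is the price the winner pays.
Dev did not win, so Dev pays nothing and receives nothing: payoff $0.

$0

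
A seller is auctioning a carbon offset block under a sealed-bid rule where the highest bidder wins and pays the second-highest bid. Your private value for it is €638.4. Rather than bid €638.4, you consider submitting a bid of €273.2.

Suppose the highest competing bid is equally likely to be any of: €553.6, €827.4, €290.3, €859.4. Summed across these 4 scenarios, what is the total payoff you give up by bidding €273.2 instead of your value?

€432.9

The deviation costs you only when the competing bid falls strictly between €273.2 and €638.4; elsewhere both bids give the same outcome.
€553.6: truthful payoff €84.8, deviation payoff €0 → loss €84.8.
€827.4: outcomes coincide → loss €0.
€290.3: truthful payoff €348.1, deviation payoff €0 → loss €348.1.
€859.4: outcomes coincide → loss €0.
Total loss = €84.8 + €348.1 = €432.9.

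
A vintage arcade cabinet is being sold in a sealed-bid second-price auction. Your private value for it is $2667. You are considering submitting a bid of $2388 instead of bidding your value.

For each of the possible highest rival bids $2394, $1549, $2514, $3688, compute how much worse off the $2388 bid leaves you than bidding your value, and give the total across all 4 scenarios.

$426

The deviation costs you only when the competing bid falls strictly between $2388 and $2667; elsewhere both bids give the same outcome.
$2394: truthful payoff $273, deviation payoff $0 → loss $273.
$1549: outcomes coincide → loss $0.
$2514: truthful payoff $153, deviation payoff $0 → loss $153.
$3688: outcomes coincide → loss $0.
Total loss = $273 + $153 = $426.
Because the price is fixed by the runner-up's bid, deviating from your value can only change a good outcome into a bad one — never the reverse.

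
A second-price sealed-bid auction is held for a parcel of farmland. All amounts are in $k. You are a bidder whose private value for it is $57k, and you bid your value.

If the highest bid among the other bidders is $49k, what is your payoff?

Your bid $57k exceeds the highest competing bid $49k, so you win.
In a second-price auction the winner pays the second-highest bid, $49k.
Payoff = value − price = $57k − $49k = $8k.

$8k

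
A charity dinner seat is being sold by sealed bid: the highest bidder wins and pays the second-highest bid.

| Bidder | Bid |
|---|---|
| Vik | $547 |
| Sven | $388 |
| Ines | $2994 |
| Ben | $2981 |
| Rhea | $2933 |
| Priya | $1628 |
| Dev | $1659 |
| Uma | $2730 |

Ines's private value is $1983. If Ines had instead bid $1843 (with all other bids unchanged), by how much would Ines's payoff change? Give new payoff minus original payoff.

$998

The highest bid among the other bidders is $2981; Ines's bid doesn't change that.
Original bid $2994: Ines is highest, pays the top rival bid $2981; payoff $1983 − $2981 = −$998.
Alternative bid $1843: Ines is not highest (top rival bid is $2981); payoff $0.
Change in payoff = $0 − (−$998) = $998.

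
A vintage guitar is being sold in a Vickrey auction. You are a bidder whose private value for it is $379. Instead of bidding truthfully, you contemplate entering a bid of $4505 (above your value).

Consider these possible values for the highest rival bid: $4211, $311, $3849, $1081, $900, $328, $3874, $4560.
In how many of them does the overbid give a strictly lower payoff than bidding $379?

5

The deviation hurts exactly when the highest competing bid lies strictly between $379 and $4505 — overbidding then wins at a price above your value.
$4211: inside the interval → strictly worse (loss $3832).
$311: below both → same outcome either way.
$3849: inside the interval → strictly worse (loss $3470).
$1081: inside the interval → strictly worse (loss $702).
$900: inside the interval → strictly worse (loss $521).
$328: below both → same outcome either way.
$3874: inside the interval → strictly worse (loss $3495).
$4560: above both → same outcome either way.
Count: 5.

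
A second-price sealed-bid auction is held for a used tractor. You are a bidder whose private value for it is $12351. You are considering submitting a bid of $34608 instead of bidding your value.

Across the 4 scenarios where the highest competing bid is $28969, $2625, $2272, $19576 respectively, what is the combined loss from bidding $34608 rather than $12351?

$23843

The deviation costs you only when the competing bid falls strictly between $12351 and $34608; elsewhere both bids give the same outcome.
$28969: truthful payoff $0, deviation payoff −$16618 → loss $16618.
$2625: outcomes coincide → loss $0.
$2272: outcomes coincide → loss $0.
$19576: truthful payoff $0, deviation payoff −$7225 → loss $7225.
Total loss = $16618 + $7225 = $23843.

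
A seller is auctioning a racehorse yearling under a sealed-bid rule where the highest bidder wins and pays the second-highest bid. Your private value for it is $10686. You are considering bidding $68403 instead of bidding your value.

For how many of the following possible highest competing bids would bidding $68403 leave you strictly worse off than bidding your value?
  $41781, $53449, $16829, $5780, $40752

The deviation hurts exactly when the highest competing bid lies strictly between $10686 and $68403 — overbidding then wins at a price above your value.
$41781: inside the interval → strictly worse (loss $31095).
$53449: inside the interval → strictly worse (loss $42763).
$16829: inside the interval → strictly worse (loss $6143).
$5780: below both → same outcome either way.
$40752: inside the interval → strictly worse (loss $30066).
Count: 4.

4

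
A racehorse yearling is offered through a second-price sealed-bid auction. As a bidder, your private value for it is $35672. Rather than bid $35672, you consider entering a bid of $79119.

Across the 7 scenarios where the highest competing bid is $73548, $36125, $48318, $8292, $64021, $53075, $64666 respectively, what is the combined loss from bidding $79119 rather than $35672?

$125721

The deviation costs you only when the competing bid falls strictly between $35672 and $79119; elsewhere both bids give the same outcome.
$73548: truthful payoff $0, deviation payoff −$37876 → loss $37876.
$36125: truthful payoff $0, deviation payoff −$453 → loss $453.
$48318: truthful payoff $0, deviation payoff −$12646 → loss $12646.
$8292: outcomes coincide → loss $0.
$64021: truthful payoff $0, deviation payoff −$28349 → loss $28349.
$53075: truthful payoff $0, deviation payoff −$17403 → loss $17403.
$64666: truthful payoff $0, deviation payoff −$28994 → loss $28994.
Total loss = $37876 + $453 + $12646 + $28349 + $17403 + $28994 = $125721.
In a second-price auction your bid sets only whether you win, not what you pay, so bidding your true value is weakly dominant.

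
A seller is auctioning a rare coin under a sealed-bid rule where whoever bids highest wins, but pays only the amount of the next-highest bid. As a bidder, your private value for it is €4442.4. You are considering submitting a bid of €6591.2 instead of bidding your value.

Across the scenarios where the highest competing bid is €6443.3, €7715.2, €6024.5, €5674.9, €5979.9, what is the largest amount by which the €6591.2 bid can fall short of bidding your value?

€6443.3: truthful gives €0, deviation gives −€2000.9 → loss €2000.9.
€7715.2: same outcome either way → loss €0.
€6024.5: truthful gives €0, deviation gives −€1582.1 → loss €1582.1.
€5674.9: truthful gives €0, deviation gives −€1232.5 → loss €1232.5.
€5979.9: truthful gives €0, deviation gives −€1537.5 → loss €1537.5.
Maximum loss: €2000.9.

€2000.9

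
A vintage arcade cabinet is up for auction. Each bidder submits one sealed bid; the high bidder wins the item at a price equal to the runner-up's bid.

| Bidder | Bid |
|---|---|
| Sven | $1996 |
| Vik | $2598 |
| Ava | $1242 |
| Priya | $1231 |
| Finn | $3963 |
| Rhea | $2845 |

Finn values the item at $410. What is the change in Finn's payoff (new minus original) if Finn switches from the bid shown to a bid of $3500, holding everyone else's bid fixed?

The highest bid among the other bidders is $2845; Finn's bid doesn't change that.
Original bid $3963: Finn is highest, pays the top rival bid $2845; payoff $410 − $2845 = −$2435.
Alternative bid $3500: Finn is highest, pays the top rival bid $2845; payoff $410 − $2845 = −$2435.
Change in payoff = −$2435 − (−$2435) = $0.

$0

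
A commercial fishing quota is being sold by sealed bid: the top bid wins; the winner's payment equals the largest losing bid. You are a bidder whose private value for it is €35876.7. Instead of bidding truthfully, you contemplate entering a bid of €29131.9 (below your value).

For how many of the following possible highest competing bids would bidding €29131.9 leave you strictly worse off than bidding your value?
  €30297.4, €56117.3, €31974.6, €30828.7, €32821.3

The deviation hurts exactly when the highest competing bid lies strictly between €29131.9 and €35876.7 — underbidding then forfeits a profitable win.
€30297.4: inside the interval → strictly worse (loss €5579.3).
€56117.3: above both → same outcome either way.
€31974.6: inside the interval → strictly worse (loss €3902.1).
€30828.7: inside the interval → strictly worse (loss €5048).
€32821.3: inside the interval → strictly worse (loss €3055.4).
Count: 4.

4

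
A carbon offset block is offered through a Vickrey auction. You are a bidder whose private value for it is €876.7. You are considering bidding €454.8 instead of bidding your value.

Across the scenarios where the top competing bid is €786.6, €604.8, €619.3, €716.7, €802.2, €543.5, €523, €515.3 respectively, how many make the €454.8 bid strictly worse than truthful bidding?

The deviation hurts exactly when the highest competing bid lies strictly between €454.8 and €876.7 — underbidding then forfeits a profitable win.
€786.6: inside the interval → strictly worse (loss €90.1).
€604.8: inside the interval → strictly worse (loss €271.9).
€619.3: inside the interval → strictly worse (loss €257.4).
€716.7: inside the interval → strictly worse (loss €160).
€802.2: inside the interval → strictly worse (loss €74.5).
€543.5: inside the interval → strictly worse (loss €333.2).
€523: inside the interval → strictly worse (loss €353.7).
€515.3: inside the interval → strictly worse (loss €361.4).
Count: 8.

8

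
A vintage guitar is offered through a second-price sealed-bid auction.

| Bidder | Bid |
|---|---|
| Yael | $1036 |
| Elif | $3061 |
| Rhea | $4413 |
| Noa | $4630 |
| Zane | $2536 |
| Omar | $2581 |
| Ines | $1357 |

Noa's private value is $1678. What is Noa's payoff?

−$2735

Highest bid: Noa at $4630, so Noa wins.
Second-highest bid: Rhea at $4413 — that is the price the winner pays.
Noa's payoff = value − price = $1678 − $4413 = −$2735.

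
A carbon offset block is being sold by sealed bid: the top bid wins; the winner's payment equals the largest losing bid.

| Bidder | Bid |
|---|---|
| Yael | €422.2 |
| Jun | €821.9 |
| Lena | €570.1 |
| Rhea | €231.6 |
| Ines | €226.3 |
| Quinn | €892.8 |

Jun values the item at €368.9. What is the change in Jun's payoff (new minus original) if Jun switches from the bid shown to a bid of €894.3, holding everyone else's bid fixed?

−€523.9

The highest bid among the other bidders is €892.8; Jun's bid doesn't change that.
Original bid €821.9: Jun is not highest (top rival bid is €892.8); payoff €0.
Alternative bid €894.3: Jun is highest, pays the top rival bid €892.8; payoff €368.9 − €892.8 = −€523.9.
Change in payoff = −€523.9 − (€0) = −€523.9.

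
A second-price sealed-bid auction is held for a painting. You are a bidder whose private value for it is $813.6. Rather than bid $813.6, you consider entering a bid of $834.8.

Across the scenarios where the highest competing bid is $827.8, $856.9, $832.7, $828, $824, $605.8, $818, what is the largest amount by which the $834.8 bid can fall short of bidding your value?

$827.8: truthful gives $0, deviation gives −$14.2 → loss $14.2.
$856.9: same outcome either way → loss $0.
$832.7: truthful gives $0, deviation gives −$19.1 → loss $19.1.
$828: truthful gives $0, deviation gives −$14.4 → loss $14.4.
$824: truthful gives $0, deviation gives −$10.4 → loss $10.4.
$605.8: same outcome either way → loss $0.
$818: truthful gives $0, deviation gives −$4.4 → loss $4.4.
Maximum loss: $19.1.

$19.1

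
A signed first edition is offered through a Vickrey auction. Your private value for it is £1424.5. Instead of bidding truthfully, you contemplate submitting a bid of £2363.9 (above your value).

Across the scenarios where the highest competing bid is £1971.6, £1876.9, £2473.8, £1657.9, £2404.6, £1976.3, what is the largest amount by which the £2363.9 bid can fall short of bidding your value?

£1971.6: truthful gives £0, deviation gives −£547.1 → loss £547.1.
£1876.9: truthful gives £0, deviation gives −£452.4 → loss £452.4.
£2473.8: same outcome either way → loss £0.
£1657.9: truthful gives £0, deviation gives −£233.4 → loss £233.4.
£2404.6: same outcome either way → loss £0.
£1976.3: truthful gives £0, deviation gives −£551.8 → loss £551.8.
Maximum loss: £551.8.

£551.8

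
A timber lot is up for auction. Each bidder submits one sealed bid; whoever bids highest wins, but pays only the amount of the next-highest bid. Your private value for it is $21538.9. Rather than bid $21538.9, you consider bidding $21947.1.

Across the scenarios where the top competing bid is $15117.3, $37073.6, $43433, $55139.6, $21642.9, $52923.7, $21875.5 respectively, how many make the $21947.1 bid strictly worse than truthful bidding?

2

The deviation hurts exactly when the highest competing bid lies strictly between $21538.9 and $21947.1 — overbidding then wins at a price above your value.
$15117.3: below both → same outcome either way.
$37073.6: above both → same outcome either way.
$43433: above both → same outcome either way.
$55139.6: above both → same outcome either way.
$21642.9: inside the interval → strictly worse (loss $104).
$52923.7: above both → same outcome either way.
$21875.5: inside the interval → strictly worse (loss $336.6).
Count: 2.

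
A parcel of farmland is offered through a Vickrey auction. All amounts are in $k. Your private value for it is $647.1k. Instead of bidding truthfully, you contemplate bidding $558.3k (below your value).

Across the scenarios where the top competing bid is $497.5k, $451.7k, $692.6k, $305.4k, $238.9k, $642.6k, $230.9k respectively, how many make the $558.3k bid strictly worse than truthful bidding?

The deviation hurts exactly when the highest competing bid lies strictly between $558.3k and $647.1k — underbidding then forfeits a profitable win.
$497.5k: below both → same outcome either way.
$451.7k: below both → same outcome either way.
$692.6k: above both → same outcome either way.
$305.4k: below both → same outcome either way.
$238.9k: below both → same outcome either way.
$642.6k: inside the interval → strictly worse (loss $4.5k).
$230.9k: below both → same outcome either way.
Count: 1.

1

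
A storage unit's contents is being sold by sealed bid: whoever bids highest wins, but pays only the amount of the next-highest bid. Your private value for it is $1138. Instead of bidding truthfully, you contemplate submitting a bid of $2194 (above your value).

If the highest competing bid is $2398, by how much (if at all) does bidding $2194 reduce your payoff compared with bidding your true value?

$0

Bidding your value $1138: you lose (since $1138 < $2398). Payoff $0.
Bidding $2194: you lose. Payoff $0.
Difference = $0 − $0 = $0; both bids lead to the same outcome because the competing bid is above both your value and your alternative bid.
Because the price is fixed by the runner-up's bid, deviating from your value can only change a good outcome into a bad one — never the reverse.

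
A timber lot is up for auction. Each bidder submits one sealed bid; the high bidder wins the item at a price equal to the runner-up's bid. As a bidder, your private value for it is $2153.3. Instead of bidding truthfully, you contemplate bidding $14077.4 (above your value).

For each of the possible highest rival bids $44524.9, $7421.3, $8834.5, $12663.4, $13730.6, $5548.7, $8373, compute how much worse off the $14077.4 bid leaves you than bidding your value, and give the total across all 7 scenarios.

$43651.7

The deviation costs you only when the competing bid falls strictly between $2153.3 and $14077.4; elsewhere both bids give the same outcome.
$44524.9: outcomes coincide → loss $0.
$7421.3: truthful payoff $0, deviation payoff −$5268 → loss $5268.
$8834.5: truthful payoff $0, deviation payoff −$6681.2 → loss $6681.2.
$12663.4: truthful payoff $0, deviation payoff −$10510.1 → loss $10510.1.
$13730.6: truthful payoff $0, deviation payoff −$11577.3 → loss $11577.3.
$5548.7: truthful payoff $0, deviation payoff −$3395.4 → loss $3395.4.
$8373: truthful payoff $0, deviation payoff −$6219.7 → loss $6219.7.
Total loss = $5268 + $6681.2 + $10510.1 + $11577.3 + $3395.4 + $6219.7 = $43651.7.
In a second-price auction your bid sets only whether you win, not what you pay, so bidding your true value is weakly dominant.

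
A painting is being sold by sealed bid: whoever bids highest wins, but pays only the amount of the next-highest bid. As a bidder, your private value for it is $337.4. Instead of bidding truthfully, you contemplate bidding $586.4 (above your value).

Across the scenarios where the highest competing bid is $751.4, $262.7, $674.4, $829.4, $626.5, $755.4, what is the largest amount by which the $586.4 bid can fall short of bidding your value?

$751.4: same outcome either way → loss $0.
$262.7: same outcome either way → loss $0.
$674.4: same outcome either way → loss $0.
$829.4: same outcome either way → loss $0.
$626.5: same outcome either way → loss $0.
$755.4: same outcome either way → loss $0.
Maximum loss: $0.

$0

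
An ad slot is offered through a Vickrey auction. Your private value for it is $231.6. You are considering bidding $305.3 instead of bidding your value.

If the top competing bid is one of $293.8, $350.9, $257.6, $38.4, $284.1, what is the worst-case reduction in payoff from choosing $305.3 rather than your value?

$62.2

$293.8: truthful gives $0, deviation gives −$62.2 → loss $62.2.
$350.9: same outcome either way → loss $0.
$257.6: truthful gives $0, deviation gives −$26 → loss $26.
$38.4: same outcome either way → loss $0.
$284.1: truthful gives $0, deviation gives −$52.5 → loss $52.5.
Maximum loss: $62.2.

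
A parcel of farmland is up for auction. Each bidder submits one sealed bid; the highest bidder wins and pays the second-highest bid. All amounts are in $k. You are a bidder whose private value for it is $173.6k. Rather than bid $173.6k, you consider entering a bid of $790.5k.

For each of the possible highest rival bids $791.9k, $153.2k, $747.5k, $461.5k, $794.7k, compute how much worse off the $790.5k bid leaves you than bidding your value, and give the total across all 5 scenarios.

The deviation costs you only when the competing bid falls strictly between $173.6k and $790.5k; elsewhere both bids give the same outcome.
$791.9k: outcomes coincide → loss $0k.
$153.2k: outcomes coincide → loss $0k.
$747.5k: truthful payoff $0k, deviation payoff −$573.9k → loss $573.9k.
$461.5k: truthful payoff $0k, deviation payoff −$287.9k → loss $287.9k.
$794.7k: outcomes coincide → loss $0k.
Total loss = $573.9k + $287.9k = $861.8k.

$861.8k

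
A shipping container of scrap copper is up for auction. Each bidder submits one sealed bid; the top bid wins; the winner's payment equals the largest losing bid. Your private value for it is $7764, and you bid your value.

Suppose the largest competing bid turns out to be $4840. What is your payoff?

Your bid $7764 exceeds the highest competing bid $4840, so you win.
In a second-price auction the winner pays the second-highest bid, $4840.
Payoff = value − price = $7764 − $4840 = $2924.

$2924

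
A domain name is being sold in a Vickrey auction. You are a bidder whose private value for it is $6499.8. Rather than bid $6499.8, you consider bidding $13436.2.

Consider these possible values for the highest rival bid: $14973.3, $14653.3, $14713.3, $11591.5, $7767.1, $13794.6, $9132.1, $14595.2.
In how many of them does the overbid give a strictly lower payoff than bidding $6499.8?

3

The deviation hurts exactly when the highest competing bid lies strictly between $6499.8 and $13436.2 — overbidding then wins at a price above your value.
$14973.3: above both → same outcome either way.
$14653.3: above both → same outcome either way.
$14713.3: above both → same outcome either way.
$11591.5: inside the interval → strictly worse (loss $5091.7).
$7767.1: inside the interval → strictly worse (loss $1267.3).
$13794.6: above both → same outcome either way.
$9132.1: inside the interval → strictly worse (loss $2632.3).
$14595.2: above both → same outcome either way.
Count: 3.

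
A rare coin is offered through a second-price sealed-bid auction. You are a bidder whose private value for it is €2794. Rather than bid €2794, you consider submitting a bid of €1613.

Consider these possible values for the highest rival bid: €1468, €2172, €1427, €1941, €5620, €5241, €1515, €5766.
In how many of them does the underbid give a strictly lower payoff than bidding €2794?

The deviation hurts exactly when the highest competing bid lies strictly between €1613 and €2794 — underbidding then forfeits a profitable win.
€1468: below both → same outcome either way.
€2172: inside the interval → strictly worse (loss €622).
€1427: below both → same outcome either way.
€1941: inside the interval → strictly worse (loss €853).
€5620: above both → same outcome either way.
€5241: above both → same outcome either way.
€1515: below both → same outcome either way.
€5766: above both → same outcome either way.
Count: 2.

2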